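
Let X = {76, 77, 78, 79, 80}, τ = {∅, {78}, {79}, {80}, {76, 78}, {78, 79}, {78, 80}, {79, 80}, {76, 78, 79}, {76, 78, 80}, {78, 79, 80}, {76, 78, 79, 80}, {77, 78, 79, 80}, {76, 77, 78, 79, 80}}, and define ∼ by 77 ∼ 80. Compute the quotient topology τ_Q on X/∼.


X/∼ = {[76], [77=80], [78], [79]}; |τ_Q| = 8.

Equivalence classes: [76], [77=80], [78], [79].
Quotient map π: X → X/∼ sends 76 ↦ [76], 77 ↦ [77=80], 78 ↦ [78], 79 ↦ [79], 80 ↦ [77=80].
For each subset V ⊆ X/∼, compute π^{-1}(V) ⊆ X and check whether π^{-1}(V) ∈ τ. V is open in τ_Q iff π^{-1}(V) ∈ τ.
  V = {}: π^{-1}(V) = ∅ ∈ τ ✓.
  V = {[76]}: π^{-1}(V) = {76} ∉ τ ✗.
  V = {[77=80]}: π^{-1}(V) = {77, 80} ∉ τ ✗.
  V = {[76], [77=80]}: π^{-1}(V) = {76, 77, 80} ∉ τ ✗.
  V = {[78]}: π^{-1}(V) = {78} ∈ τ ✓.
  V = {[76], [78]}: π^{-1}(V) = {76, 78} ∈ τ ✓.
  V = {[77=80], [78]}: π^{-1}(V) = {77, 78, 80} ∉ τ ✗.
  V = {[76], [77=80], [78]}: π^{-1}(V) = {76, 77, 78, 80} ∉ τ ✗.
  V = {[79]}: π^{-1}(V) = {79} ∈ τ ✓.
  V = {[76], [79]}: π^{-1}(V) = {76, 79} ∉ τ ✗.
  V = {[77=80], [79]}: π^{-1}(V) = {77, 79, 80} ∉ τ ✗.
  V = {[76], [77=80], [79]}: π^{-1}(V) = {76, 77, 79, 80} ∉ τ ✗.
  V = {[78], [79]}: π^{-1}(V) = {78, 79} ∈ τ ✓.
  V = {[76], [78], [79]}: π^{-1}(V) = {76, 78, 79} ∈ τ ✓.
  V = {[77=80], [78], [79]}: π^{-1}(V) = {77, 78, 79, 80} ∈ τ ✓.
  V = {[76], [77=80], [78], [79]}: π^{-1}(V) = {76, 77, 78, 79, 80} ∈ τ ✓.
Open sets in the quotient: τ_Q = {{}, {[78]}, {[76], [78]}, {[79]}, {[78], [79]}, {[76], [78], [79]}, {[77=80], [78], [79]}, {[76], [77=80], [78], [79]}} (8 elements).


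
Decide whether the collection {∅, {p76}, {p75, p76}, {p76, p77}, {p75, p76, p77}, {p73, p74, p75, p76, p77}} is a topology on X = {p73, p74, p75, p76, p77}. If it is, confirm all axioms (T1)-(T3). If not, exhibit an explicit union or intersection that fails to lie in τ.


τ IS a topology on X.

Axiom (T1): ∅ ∈ τ? Yes; X ∈ τ? Yes.
Axiom (T2/T3): check pairwise unions and intersections of members of τ.
All pairwise intersections and unions checked — each lies in τ. Therefore τ satisfies (T1), (T2), (T3): it IS a topology on X.


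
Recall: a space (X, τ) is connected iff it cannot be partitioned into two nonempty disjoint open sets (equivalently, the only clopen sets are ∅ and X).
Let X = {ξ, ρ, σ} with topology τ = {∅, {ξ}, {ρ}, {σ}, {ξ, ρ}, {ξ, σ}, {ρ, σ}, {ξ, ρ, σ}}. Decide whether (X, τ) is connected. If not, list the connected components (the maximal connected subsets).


(X, τ) is disconnected; components = [{ξ}, {ρ}, {σ}].

Find clopen sets (U ∈ τ with X ∖ U ∈ τ):
  U = ∅, X ∖ U = {ξ, ρ, σ} — both open, so U is clopen.
  U = {ξ}, X ∖ U = {ρ, σ} — both open, so U is clopen.
  U = {ρ}, X ∖ U = {ξ, σ} — both open, so U is clopen.
  U = {σ}, X ∖ U = {ξ, ρ} — both open, so U is clopen.
  U = {ξ, ρ}, X ∖ U = {σ} — both open, so U is clopen.
  U = {ξ, σ}, X ∖ U = {ρ} — both open, so U is clopen.
  U = {ρ, σ}, X ∖ U = {ξ} — both open, so U is clopen.
  U = {ξ, ρ, σ}, X ∖ U = ∅ — both open, so U is clopen.
Nontrivial clopen(s) exist: e.g. {ξ, σ}. So (X, τ) is disconnected.
Compute connected components by grouping points that agree on all clopens:
  component: {ξ}
  component: {ρ}
  component: {σ}


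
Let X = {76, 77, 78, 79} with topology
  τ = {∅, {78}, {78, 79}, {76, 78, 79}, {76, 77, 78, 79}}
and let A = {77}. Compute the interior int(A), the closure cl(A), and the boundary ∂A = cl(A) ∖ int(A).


int(A) = ∅, cl(A) = {77}, ∂A = {77}.

Closed sets in (X, τ) are complements of opens:
  closed(X, τ) = {∅, {77}, {76, 77}, {76, 77, 79}, {76, 77, 78, 79}}.
int(A) = ⋃ {U ∈ τ : U ⊆ A}. Opens contained in A: ∅.
Taking the union of these: int(A) = ∅.
cl(A) = ⋂ {C closed : A ⊆ C}. Closed sets containing A: {77}, {76, 77}, {76, 77, 79}, {76, 77, 78, 79}.
Intersecting these: cl(A) = {77}.
∂A = cl(A) ∖ int(A) = {77} ∖ ∅ = {77}.


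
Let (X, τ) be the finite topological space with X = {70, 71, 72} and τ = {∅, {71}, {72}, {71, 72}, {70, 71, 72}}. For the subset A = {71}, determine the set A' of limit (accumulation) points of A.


A' = {70}

For each x ∈ X, list the open sets U ∈ τ with x ∈ U, then check whether U ∩ (A ∖ {x}) ≠ ∅ for every such U.
  x = 70: opens ∋ x are {70, 71, 72}; each meets A ∖ {70}, so x IS a limit point.
  x = 71: open {71} ∋ x has {71} ∩ (A ∖ {71}) = ∅, so x is NOT a limit point.
  x = 72: open {72} ∋ x has {72} ∩ (A ∖ {72}) = ∅, so x is NOT a limit point.
Collecting: A' = {70}.


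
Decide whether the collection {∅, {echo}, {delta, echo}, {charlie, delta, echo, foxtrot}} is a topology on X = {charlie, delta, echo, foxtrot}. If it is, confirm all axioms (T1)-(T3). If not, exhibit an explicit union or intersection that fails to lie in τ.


τ IS a topology on X.

Axiom (T1): ∅ ∈ τ? Yes; X ∈ τ? Yes.
Axiom (T2/T3): check pairwise unions and intersections of members of τ.
All pairwise intersections and unions checked — each lies in τ. Therefore τ satisfies (T1), (T2), (T3): it IS a topology on X.


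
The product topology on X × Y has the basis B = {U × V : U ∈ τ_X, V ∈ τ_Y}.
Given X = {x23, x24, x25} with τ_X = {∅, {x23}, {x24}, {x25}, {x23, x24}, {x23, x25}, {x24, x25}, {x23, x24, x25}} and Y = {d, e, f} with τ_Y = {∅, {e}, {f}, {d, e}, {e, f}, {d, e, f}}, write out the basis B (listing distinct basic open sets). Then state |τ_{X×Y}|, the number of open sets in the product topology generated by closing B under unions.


Basis B = {∅ × ∅, {x23} × {e}, {x23} × {f}, {x24} × {e}, {x24} × {f}, {x25} × {e}, {x25} × {f}, {x23} × {d, e}, {x23} × {e, f}, {x23, x24} × {e}, {x23, x25} × {e}, {x23, x24} × {f}, {x23, x25} × {f}, {x24} × {d, e}, {x24} × {e, f}, {x24, x25} × {e}, {x24, x25} × {f}, {x25} × {d, e}, {x25} × {e, f}, {x23} × {d, e, f}, {x23, x24, x25} × {e}, {x23, x24, x25} × {f}, {x24} × {d, e, f}, {x25} × {d, e, f}, {x23, x24} × {d, e}, {x23, x25} × {d, e}, {x23, x24} × {e, f}, {x23, x25} × {e, f}, {x24, x25} × {d, e}, {x24, x25} × {e, f}, {x23, x24} × {d, e, f}, {x23, x25} × {d, e, f}, {x23, x24, x25} × {d, e}, {x23, x24, x25} × {e, f}, {x24, x25} × {d, e, f}, {x23, x24, x25} × {d, e, f}}; |τ_{X×Y}| = 216.

Enumerate products U × V with U ∈ τ_X, V ∈ τ_Y (deduplicated):
  ∅ × ∅ = {} (∅)
  {x23} × {e} = {(x23,e)}
  {x23} × {f} = {(x23,f)}
  {x24} × {e} = {(x24,e)}
  {x24} × {f} = {(x24,f)}
  {x25} × {e} = {(x25,e)}
  {x25} × {f} = {(x25,f)}
  {x23} × {d, e} = {(x23,d), (x23,e)}
  {x23} × {e, f} = {(x23,e), (x23,f)}
  {x23, x24} × {e} = {(x23,e), (x24,e)}
  {x23, x25} × {e} = {(x23,e), (x25,e)}
  {x23, x24} × {f} = {(x23,f), (x24,f)}
  {x23, x25} × {f} = {(x23,f), (x25,f)}
  {x24} × {d, e} = {(x24,d), (x24,e)}
  {x24} × {e, f} = {(x24,e), (x24,f)}
  {x24, x25} × {e} = {(x24,e), (x25,e)}
  {x24, x25} × {f} = {(x24,f), (x25,f)}
  {x25} × {d, e} = {(x25,d), (x25,e)}
  {x25} × {e, f} = {(x25,e), (x25,f)}
  {x23} × {d, e, f} = {(x23,d), (x23,e), (x23,f)}
  {x23, x24, x25} × {e} = {(x23,e), (x24,e), (x25,e)}
  {x23, x24, x25} × {f} = {(x23,f), (x24,f), (x25,f)}
  {x24} × {d, e, f} = {(x24,d), (x24,e), (x24,f)}
  {x25} × {d, e, f} = {(x25,d), (x25,e), (x25,f)}
  {x23, x24} × {d, e} = {(x23,d), (x23,e), (x24,d), (x24,e)}
  {x23, x25} × {d, e} = {(x23,d), (x23,e), (x25,d), (x25,e)}
  {x23, x24} × {e, f} = {(x23,e), (x23,f), (x24,e), (x24,f)}
  {x23, x25} × {e, f} = {(x23,e), (x23,f), (x25,e), (x25,f)}
  {x24, x25} × {d, e} = {(x24,d), (x24,e), (x25,d), (x25,e)}
  {x24, x25} × {e, f} = {(x24,e), (x24,f), (x25,e), (x25,f)}
  {x23, x24} × {d, e, f} = {(x23,d), (x23,e), (x23,f), (x24,d), (x24,e), (x24,f)}
  {x23, x25} × {d, e, f} = {(x23,d), (x23,e), (x23,f), (x25,d), (x25,e), (x25,f)}
  {x23, x24, x25} × {d, e} = {(x23,d), (x23,e), (x24,d), (x24,e), (x25,d), (x25,e)}
  {x23, x24, x25} × {e, f} = {(x23,e), (x23,f), (x24,e), (x24,f), (x25,e), (x25,f)}
  {x24, x25} × {d, e, f} = {(x24,d), (x24,e), (x24,f), (x25,d), (x25,e), (x25,f)}
  {x23, x24, x25} × {d, e, f} = {(x23,d), (x23,e), (x23,f), (x24,d), (x24,e), (x24,f), (x25,d), (x25,e), (x25,f)}
These 36 distinct sets form the basis B.
Close under arbitrary unions to get τ_{X×Y}; counting gives |τ_{X×Y}| = 216.


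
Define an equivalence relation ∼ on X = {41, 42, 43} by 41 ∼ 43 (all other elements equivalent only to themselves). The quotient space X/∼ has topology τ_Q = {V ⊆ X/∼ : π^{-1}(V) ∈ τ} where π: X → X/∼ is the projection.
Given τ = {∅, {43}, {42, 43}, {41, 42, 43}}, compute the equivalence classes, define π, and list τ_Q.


X/∼ = {[41=43], [42]}; |τ_Q| = 2.

Equivalence classes: [41=43], [42].
Quotient map π: X → X/∼ sends 41 ↦ [41=43], 42 ↦ [42], 43 ↦ [41=43].
For each subset V ⊆ X/∼, compute π^{-1}(V) ⊆ X and check whether π^{-1}(V) ∈ τ. V is open in τ_Q iff π^{-1}(V) ∈ τ.
  V = {}: π^{-1}(V) = ∅ ∈ τ ✓.
  V = {[41=43]}: π^{-1}(V) = {41, 43} ∉ τ ✗.
  V = {[42]}: π^{-1}(V) = {42} ∉ τ ✗.
  V = {[41=43], [42]}: π^{-1}(V) = {41, 42, 43} ∈ τ ✓.
Open sets in the quotient: τ_Q = {{}, {[41=43], [42]}} (2 elements).


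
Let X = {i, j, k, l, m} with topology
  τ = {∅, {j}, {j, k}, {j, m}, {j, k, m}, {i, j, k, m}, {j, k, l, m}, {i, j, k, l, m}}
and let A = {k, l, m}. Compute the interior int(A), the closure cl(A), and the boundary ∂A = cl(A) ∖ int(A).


int(A) = ∅, cl(A) = {i, k, l, m}, ∂A = {i, k, l, m}.

Closed sets in (X, τ) are complements of opens:
  closed(X, τ) = {∅, {i}, {l}, {i, l}, {i, k, l}, {i, l, m}, {i, k, l, m}, {i, j, k, l, m}}.
int(A) = ⋃ {U ∈ τ : U ⊆ A}. Opens contained in A: ∅.
Taking the union of these: int(A) = ∅.
cl(A) = ⋂ {C closed : A ⊆ C}. Closed sets containing A: {i, k, l, m}, {i, j, k, l, m}.
Intersecting these: cl(A) = {i, k, l, m}.
∂A = cl(A) ∖ int(A) = {i, k, l, m} ∖ ∅ = {i, k, l, m}.


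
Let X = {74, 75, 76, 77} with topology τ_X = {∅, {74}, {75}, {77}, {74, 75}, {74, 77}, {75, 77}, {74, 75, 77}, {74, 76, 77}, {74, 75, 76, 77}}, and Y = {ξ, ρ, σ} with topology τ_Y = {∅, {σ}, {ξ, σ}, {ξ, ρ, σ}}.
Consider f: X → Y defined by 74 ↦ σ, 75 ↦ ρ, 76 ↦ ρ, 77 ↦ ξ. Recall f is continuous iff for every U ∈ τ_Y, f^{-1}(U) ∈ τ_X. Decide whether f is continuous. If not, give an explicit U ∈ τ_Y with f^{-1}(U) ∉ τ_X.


f IS continuous.

Compute f^{-1}(U) for each U ∈ τ_Y:
  U = ∅: f^{-1}(U) = ∅ ∈ τ_X ✓.
  U = {σ}: f^{-1}(U) = {74} ∈ τ_X ✓.
  U = {ξ, σ}: f^{-1}(U) = {74, 77} ∈ τ_X ✓.
  U = {ξ, ρ, σ}: f^{-1}(U) = {74, 75, 76, 77} ∈ τ_X ✓.
Every preimage lies in τ_X, so f IS continuous.


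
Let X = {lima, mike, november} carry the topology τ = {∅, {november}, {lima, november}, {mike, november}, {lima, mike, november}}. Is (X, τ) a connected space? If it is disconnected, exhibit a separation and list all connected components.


(X, τ) is connected.

Find clopen sets (U ∈ τ with X ∖ U ∈ τ):
  U = ∅, X ∖ U = {lima, mike, november} — both open, so U is clopen.
  U = {lima, mike, november}, X ∖ U = ∅ — both open, so U is clopen.
Only trivial clopens (∅ and X) exist, so (X, τ) is connected.
Compute connected components by grouping points that agree on all clopens:
  component: {lima, mike, november}


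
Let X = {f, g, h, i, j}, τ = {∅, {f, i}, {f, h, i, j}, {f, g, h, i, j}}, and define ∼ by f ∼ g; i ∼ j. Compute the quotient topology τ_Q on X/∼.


X/∼ = {[f=g], [h], [i=j]}; |τ_Q| = 2.

Equivalence classes: [f=g], [h], [i=j].
Quotient map π: X → X/∼ sends f ↦ [f=g], g ↦ [f=g], h ↦ [h], i ↦ [i=j], j ↦ [i=j].
For each subset V ⊆ X/∼, compute π^{-1}(V) ⊆ X and check whether π^{-1}(V) ∈ τ. V is open in τ_Q iff π^{-1}(V) ∈ τ.
  V = {}: π^{-1}(V) = ∅ ∈ τ ✓.
  V = {[f=g]}: π^{-1}(V) = {f, g} ∉ τ ✗.
  V = {[h]}: π^{-1}(V) = {h} ∉ τ ✗.
  V = {[f=g], [h]}: π^{-1}(V) = {f, g, h} ∉ τ ✗.
  V = {[i=j]}: π^{-1}(V) = {i, j} ∉ τ ✗.
  V = {[f=g], [i=j]}: π^{-1}(V) = {f, g, i, j} ∉ τ ✗.
  V = {[h], [i=j]}: π^{-1}(V) = {h, i, j} ∉ τ ✗.
  V = {[f=g], [h], [i=j]}: π^{-1}(V) = {f, g, h, i, j} ∈ τ ✓.
Open sets in the quotient: τ_Q = {{}, {[f=g], [h], [i=j]}} (2 elements).


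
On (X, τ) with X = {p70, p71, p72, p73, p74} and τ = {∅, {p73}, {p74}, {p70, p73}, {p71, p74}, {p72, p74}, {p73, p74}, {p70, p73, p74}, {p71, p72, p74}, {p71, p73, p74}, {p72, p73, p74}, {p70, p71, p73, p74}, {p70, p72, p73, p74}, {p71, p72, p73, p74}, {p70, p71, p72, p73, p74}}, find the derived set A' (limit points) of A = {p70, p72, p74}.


A' = {p71, p72}

For each x ∈ X, list the open sets U ∈ τ with x ∈ U, then check whether U ∩ (A ∖ {x}) ≠ ∅ for every such U.
  x = p70: open {p70, p73} ∋ x has {p70, p73} ∩ (A ∖ {p70}) = ∅, so x is NOT a limit point.
  x = p71: opens ∋ x are {p71, p74}, {p71, p72, p74}, {p71, p73, p74}, {p70, p71, p73, p74}, {p71, p72, p73, p74}, {p70, p71, p72, p73, p74}; each meets A ∖ {p71}, so x IS a limit point.
  x = p72: opens ∋ x are {p72, p74}, {p71, p72, p74}, {p72, p73, p74}, {p70, p72, p73, p74}, {p71, p72, p73, p74}, {p70, p71, p72, p73, p74}; each meets A ∖ {p72}, so x IS a limit point.
  x = p73: open {p73} ∋ x has {p73} ∩ (A ∖ {p73}) = ∅, so x is NOT a limit point.
  x = p74: open {p74} ∋ x has {p74} ∩ (A ∖ {p74}) = ∅, so x is NOT a limit point.
Collecting: A' = {p71, p72}.


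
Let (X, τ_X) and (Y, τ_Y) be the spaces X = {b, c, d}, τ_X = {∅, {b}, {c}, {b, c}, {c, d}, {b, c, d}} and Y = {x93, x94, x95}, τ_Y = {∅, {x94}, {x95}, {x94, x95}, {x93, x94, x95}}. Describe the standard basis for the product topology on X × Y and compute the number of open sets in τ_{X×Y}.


Basis B = {∅ × ∅, {b} × {x94}, {b} × {x95}, {c} × {x94}, {c} × {x95}, {b} × {x94, x95}, {b, c} × {x94}, {b, c} × {x95}, {c} × {x94, x95}, {c, d} × {x94}, {c, d} × {x95}, {b} × {x93, x94, x95}, {b, c, d} × {x94}, {b, c, d} × {x95}, {c} × {x93, x94, x95}, {b, c} × {x94, x95}, {c, d} × {x94, x95}, {b, c} × {x93, x94, x95}, {b, c, d} × {x94, x95}, {c, d} × {x93, x94, x95}, {b, c, d} × {x93, x94, x95}}; |τ_{X×Y}| = 70.

Enumerate products U × V with U ∈ τ_X, V ∈ τ_Y (deduplicated):
  ∅ × ∅ = {} (∅)
  {b} × {x94} = {(b,x94)}
  {b} × {x95} = {(b,x95)}
  {c} × {x94} = {(c,x94)}
  {c} × {x95} = {(c,x95)}
  {b} × {x94, x95} = {(b,x94), (b,x95)}
  {b, c} × {x94} = {(b,x94), (c,x94)}
  {b, c} × {x95} = {(b,x95), (c,x95)}
  {c} × {x94, x95} = {(c,x94), (c,x95)}
  {c, d} × {x94} = {(c,x94), (d,x94)}
  {c, d} × {x95} = {(c,x95), (d,x95)}
  {b} × {x93, x94, x95} = {(b,x93), (b,x94), (b,x95)}
  {b, c, d} × {x94} = {(b,x94), (c,x94), (d,x94)}
  {b, c, d} × {x95} = {(b,x95), (c,x95), (d,x95)}
  {c} × {x93, x94, x95} = {(c,x93), (c,x94), (c,x95)}
  {b, c} × {x94, x95} = {(b,x94), (b,x95), (c,x94), (c,x95)}
  {c, d} × {x94, x95} = {(c,x94), (c,x95), (d,x94), (d,x95)}
  {b, c} × {x93, x94, x95} = {(b,x93), (b,x94), (b,x95), (c,x93), (c,x94), (c,x95)}
  {b, c, d} × {x94, x95} = {(b,x94), (b,x95), (c,x94), (c,x95), (d,x94), (d,x95)}
  {c, d} × {x93, x94, x95} = {(c,x93), (c,x94), (c,x95), (d,x93), (d,x94), (d,x95)}
  {b, c, d} × {x93, x94, x95} = {(b,x93), (b,x94), (b,x95), (c,x93), (c,x94), (c,x95), (d,x93), (d,x94), (d,x95)}
These 21 distinct sets form the basis B.
Close under arbitrary unions to get τ_{X×Y}; counting gives |τ_{X×Y}| = 70.


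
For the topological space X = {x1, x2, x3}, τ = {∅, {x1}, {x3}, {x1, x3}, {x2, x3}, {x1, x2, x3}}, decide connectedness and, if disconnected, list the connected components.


(X, τ) is disconnected; components = [{x1}, {x2, x3}].

Find clopen sets (U ∈ τ with X ∖ U ∈ τ):
  U = ∅, X ∖ U = {x1, x2, x3} — both open, so U is clopen.
  U = {x1}, X ∖ U = {x2, x3} — both open, so U is clopen.
  U = {x2, x3}, X ∖ U = {x1} — both open, so U is clopen.
  U = {x1, x2, x3}, X ∖ U = ∅ — both open, so U is clopen.
Nontrivial clopen(s) exist: e.g. {x2, x3}. So (X, τ) is disconnected.
Compute connected components by grouping points that agree on all clopens:
  component: {x1}
  component: {x2, x3}


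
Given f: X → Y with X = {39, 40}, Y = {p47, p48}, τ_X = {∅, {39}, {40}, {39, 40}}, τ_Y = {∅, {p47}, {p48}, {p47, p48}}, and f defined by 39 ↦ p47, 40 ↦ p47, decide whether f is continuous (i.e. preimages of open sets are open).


f IS continuous.

Compute f^{-1}(U) for each U ∈ τ_Y:
  U = ∅: f^{-1}(U) = ∅ ∈ τ_X ✓.
  U = {p47}: f^{-1}(U) = {39, 40} ∈ τ_X ✓.
  U = {p48}: f^{-1}(U) = ∅ ∈ τ_X ✓.
  U = {p47, p48}: f^{-1}(U) = {39, 40} ∈ τ_X ✓.
Every preimage lies in τ_X, so f IS continuous.


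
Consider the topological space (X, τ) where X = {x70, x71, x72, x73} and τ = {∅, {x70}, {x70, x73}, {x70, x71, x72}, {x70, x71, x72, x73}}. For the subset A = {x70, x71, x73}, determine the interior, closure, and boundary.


int(A) = {x70, x73}, cl(A) = {x70, x71, x72, x73}, ∂A = {x71, x72}.

Closed sets in (X, τ) are complements of opens:
  closed(X, τ) = {∅, {x73}, {x71, x72}, {x71, x72, x73}, {x70, x71, x72, x73}}.
int(A) = ⋃ {U ∈ τ : U ⊆ A}. Opens contained in A: ∅, {x70}, {x70, x73}.
Taking the union of these: int(A) = {x70, x73}.
cl(A) = ⋂ {C closed : A ⊆ C}. Closed sets containing A: {x70, x71, x72, x73}.
Intersecting these: cl(A) = {x70, x71, x72, x73}.
∂A = cl(A) ∖ int(A) = {x70, x71, x72, x73} ∖ {x70, x73} = {x71, x72}.


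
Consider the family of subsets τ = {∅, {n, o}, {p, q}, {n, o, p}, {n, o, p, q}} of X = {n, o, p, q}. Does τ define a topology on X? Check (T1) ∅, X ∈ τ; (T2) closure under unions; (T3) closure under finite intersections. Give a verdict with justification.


τ is NOT a topology on X.

Axiom (T1): ∅ ∈ τ? Yes; X ∈ τ? Yes.
Axiom (T2/T3): check pairwise unions and intersections of members of τ.
Counterexample for (T3): {p, q} ∩ {n, o, p} = {p} ∉ τ. Therefore τ is NOT a topology.


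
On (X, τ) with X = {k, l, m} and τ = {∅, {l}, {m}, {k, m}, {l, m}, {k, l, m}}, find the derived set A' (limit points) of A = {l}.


A' = ∅

For each x ∈ X, list the open sets U ∈ τ with x ∈ U, then check whether U ∩ (A ∖ {x}) ≠ ∅ for every such U.
  x = k: open {k, m} ∋ x has {k, m} ∩ (A ∖ {k}) = ∅, so x is NOT a limit point.
  x = l: open {l} ∋ x has {l} ∩ (A ∖ {l}) = ∅, so x is NOT a limit point.
  x = m: open {m} ∋ x has {m} ∩ (A ∖ {m}) = ∅, so x is NOT a limit point.
Collecting: A' = ∅.


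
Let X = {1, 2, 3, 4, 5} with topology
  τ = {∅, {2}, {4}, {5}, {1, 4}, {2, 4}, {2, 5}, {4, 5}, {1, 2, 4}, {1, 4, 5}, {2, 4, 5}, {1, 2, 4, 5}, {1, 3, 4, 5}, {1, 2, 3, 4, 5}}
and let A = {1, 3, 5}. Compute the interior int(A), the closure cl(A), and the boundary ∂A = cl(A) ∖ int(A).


int(A) = {5}, cl(A) = {1, 3, 5}, ∂A = {1, 3}.

Closed sets in (X, τ) are complements of opens:
  closed(X, τ) = {∅, {2}, {3}, {1, 3}, {2, 3}, {3, 5}, {1, 2, 3}, {1, 3, 4}, {1, 3, 5}, {2, 3, 5}, {1, 2, 3, 4}, {1, 2, 3, 5}, {1, 3, 4, 5}, {1, 2, 3, 4, 5}}.
int(A) = ⋃ {U ∈ τ : U ⊆ A}. Opens contained in A: ∅, {5}.
Taking the union of these: int(A) = {5}.
cl(A) = ⋂ {C closed : A ⊆ C}. Closed sets containing A: {1, 3, 5}, {1, 2, 3, 5}, {1, 3, 4, 5}, {1, 2, 3, 4, 5}.
Intersecting these: cl(A) = {1, 3, 5}.
∂A = cl(A) ∖ int(A) = {1, 3, 5} ∖ {5} = {1, 3}.


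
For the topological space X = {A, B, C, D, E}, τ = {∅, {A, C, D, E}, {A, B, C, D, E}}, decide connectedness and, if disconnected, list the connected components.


(X, τ) is connected.

Find clopen sets (U ∈ τ with X ∖ U ∈ τ):
  U = ∅, X ∖ U = {A, B, C, D, E} — both open, so U is clopen.
  U = {A, B, C, D, E}, X ∖ U = ∅ — both open, so U is clopen.
Only trivial clopens (∅ and X) exist, so (X, τ) is connected.
Compute connected components by grouping points that agree on all clopens:
  component: {A, B, C, D, E}


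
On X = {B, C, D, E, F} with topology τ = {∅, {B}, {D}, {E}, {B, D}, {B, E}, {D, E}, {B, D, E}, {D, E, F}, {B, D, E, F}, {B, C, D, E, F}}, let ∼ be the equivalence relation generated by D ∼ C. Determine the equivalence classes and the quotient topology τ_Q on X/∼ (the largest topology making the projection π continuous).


X/∼ = {[B], [C=D], [E], [F]}; |τ_Q| = 5.

Equivalence classes: [B], [C=D], [E], [F].
Quotient map π: X → X/∼ sends B ↦ [B], C ↦ [C=D], D ↦ [C=D], E ↦ [E], F ↦ [F].
For each subset V ⊆ X/∼, compute π^{-1}(V) ⊆ X and check whether π^{-1}(V) ∈ τ. V is open in τ_Q iff π^{-1}(V) ∈ τ.
  V = {}: π^{-1}(V) = ∅ ∈ τ ✓.
  V = {[B]}: π^{-1}(V) = {B} ∈ τ ✓.
  V = {[C=D]}: π^{-1}(V) = {C, D} ∉ τ ✗.
  V = {[B], [C=D]}: π^{-1}(V) = {B, C, D} ∉ τ ✗.
  V = {[E]}: π^{-1}(V) = {E} ∈ τ ✓.
  V = {[B], [E]}: π^{-1}(V) = {B, E} ∈ τ ✓.
  V = {[C=D], [E]}: π^{-1}(V) = {C, D, E} ∉ τ ✗.
  V = {[B], [C=D], [E]}: π^{-1}(V) = {B, C, D, E} ∉ τ ✗.
  V = {[F]}: π^{-1}(V) = {F} ∉ τ ✗.
  V = {[B], [F]}: π^{-1}(V) = {B, F} ∉ τ ✗.
  V = {[C=D], [F]}: π^{-1}(V) = {C, D, F} ∉ τ ✗.
  V = {[B], [C=D], [F]}: π^{-1}(V) = {B, C, D, F} ∉ τ ✗.
  V = {[E], [F]}: π^{-1}(V) = {E, F} ∉ τ ✗.
  V = {[B], [E], [F]}: π^{-1}(V) = {B, E, F} ∉ τ ✗.
  V = {[C=D], [E], [F]}: π^{-1}(V) = {C, D, E, F} ∉ τ ✗.
  V = {[B], [C=D], [E], [F]}: π^{-1}(V) = {B, C, D, E, F} ∈ τ ✓.
Open sets in the quotient: τ_Q = {{}, {[B]}, {[E]}, {[B], [E]}, {[B], [C=D], [E], [F]}} (5 elements).


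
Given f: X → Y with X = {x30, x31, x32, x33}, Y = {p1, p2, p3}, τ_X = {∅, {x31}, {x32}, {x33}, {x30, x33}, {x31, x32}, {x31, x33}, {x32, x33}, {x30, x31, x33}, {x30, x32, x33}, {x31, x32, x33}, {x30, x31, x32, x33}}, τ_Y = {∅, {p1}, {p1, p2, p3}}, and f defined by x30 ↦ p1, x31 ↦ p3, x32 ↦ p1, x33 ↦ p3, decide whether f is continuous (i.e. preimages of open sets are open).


f is NOT continuous.

Compute f^{-1}(U) for each U ∈ τ_Y:
  U = ∅: f^{-1}(U) = ∅ ∈ τ_X ✓.
  U = {p1}: f^{-1}(U) = {x30, x32} ∉ τ_X ✗.
  U = {p1, p2, p3}: f^{-1}(U) = {x30, x31, x32, x33} ∈ τ_X ✓.
Found U = {p1} with f^{-1}(U) = {x30, x32} not in τ_X. Therefore f is NOT continuous.


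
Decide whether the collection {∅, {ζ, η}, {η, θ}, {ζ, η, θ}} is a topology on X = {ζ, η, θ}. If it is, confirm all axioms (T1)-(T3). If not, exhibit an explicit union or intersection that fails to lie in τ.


τ is NOT a topology on X.

Axiom (T1): ∅ ∈ τ? Yes; X ∈ τ? Yes.
Axiom (T2/T3): check pairwise unions and intersections of members of τ.
Counterexample for (T3): {ζ, η} ∩ {η, θ} = {η} ∉ τ. Therefore τ is NOT a topology.


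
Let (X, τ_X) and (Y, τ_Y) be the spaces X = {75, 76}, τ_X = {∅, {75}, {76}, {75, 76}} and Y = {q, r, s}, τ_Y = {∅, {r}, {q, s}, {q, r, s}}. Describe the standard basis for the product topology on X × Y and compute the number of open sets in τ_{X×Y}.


Basis B = {∅ × ∅, {75} × {r}, {76} × {r}, {75} × {q, s}, {75, 76} × {r}, {76} × {q, s}, {75} × {q, r, s}, {76} × {q, r, s}, {75, 76} × {q, s}, {75, 76} × {q, r, s}}; |τ_{X×Y}| = 16.

Enumerate products U × V with U ∈ τ_X, V ∈ τ_Y (deduplicated):
  ∅ × ∅ = {} (∅)
  {75} × {r} = {(75,r)}
  {76} × {r} = {(76,r)}
  {75} × {q, s} = {(75,q), (75,s)}
  {75, 76} × {r} = {(75,r), (76,r)}
  {76} × {q, s} = {(76,q), (76,s)}
  {75} × {q, r, s} = {(75,q), (75,r), (75,s)}
  {76} × {q, r, s} = {(76,q), (76,r), (76,s)}
  {75, 76} × {q, s} = {(75,q), (75,s), (76,q), (76,s)}
  {75, 76} × {q, r, s} = {(75,q), (75,r), (75,s), (76,q), (76,r), (76,s)}
These 10 distinct sets form the basis B.
Close under arbitrary unions to get τ_{X×Y}; counting gives |τ_{X×Y}| = 16.


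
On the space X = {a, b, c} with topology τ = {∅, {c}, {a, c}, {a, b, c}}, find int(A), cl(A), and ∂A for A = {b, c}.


int(A) = {c}, cl(A) = {a, b, c}, ∂A = {a, b}.

Closed sets in (X, τ) are complements of opens:
  closed(X, τ) = {∅, {b}, {a, b}, {a, b, c}}.
int(A) = ⋃ {U ∈ τ : U ⊆ A}. Opens contained in A: ∅, {c}.
Taking the union of these: int(A) = {c}.
cl(A) = ⋂ {C closed : A ⊆ C}. Closed sets containing A: {a, b, c}.
Intersecting these: cl(A) = {a, b, c}.
∂A = cl(A) ∖ int(A) = {a, b, c} ∖ {c} = {a, b}.


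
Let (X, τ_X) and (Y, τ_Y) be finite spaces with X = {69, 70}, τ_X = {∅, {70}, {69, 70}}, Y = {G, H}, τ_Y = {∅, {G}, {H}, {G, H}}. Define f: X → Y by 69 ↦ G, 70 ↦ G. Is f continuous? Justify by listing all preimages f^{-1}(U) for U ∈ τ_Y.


f IS continuous.

Compute f^{-1}(U) for each U ∈ τ_Y:
  U = ∅: f^{-1}(U) = ∅ ∈ τ_X ✓.
  U = {G}: f^{-1}(U) = {69, 70} ∈ τ_X ✓.
  U = {H}: f^{-1}(U) = ∅ ∈ τ_X ✓.
  U = {G, H}: f^{-1}(U) = {69, 70} ∈ τ_X ✓.
Every preimage lies in τ_X, so f IS continuous.


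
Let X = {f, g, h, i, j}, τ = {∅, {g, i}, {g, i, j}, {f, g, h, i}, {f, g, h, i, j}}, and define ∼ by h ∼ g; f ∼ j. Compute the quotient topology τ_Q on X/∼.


X/∼ = {[f=j], [g=h], [i]}; |τ_Q| = 2.

Equivalence classes: [f=j], [g=h], [i].
Quotient map π: X → X/∼ sends f ↦ [f=j], g ↦ [g=h], h ↦ [g=h], i ↦ [i], j ↦ [f=j].
For each subset V ⊆ X/∼, compute π^{-1}(V) ⊆ X and check whether π^{-1}(V) ∈ τ. V is open in τ_Q iff π^{-1}(V) ∈ τ.
  V = {}: π^{-1}(V) = ∅ ∈ τ ✓.
  V = {[f=j]}: π^{-1}(V) = {f, j} ∉ τ ✗.
  V = {[g=h]}: π^{-1}(V) = {g, h} ∉ τ ✗.
  V = {[f=j], [g=h]}: π^{-1}(V) = {f, g, h, j} ∉ τ ✗.
  V = {[i]}: π^{-1}(V) = {i} ∉ τ ✗.
  V = {[f=j], [i]}: π^{-1}(V) = {f, i, j} ∉ τ ✗.
  V = {[g=h], [i]}: π^{-1}(V) = {g, h, i} ∉ τ ✗.
  V = {[f=j], [g=h], [i]}: π^{-1}(V) = {f, g, h, i, j} ∈ τ ✓.
Open sets in the quotient: τ_Q = {{}, {[f=j], [g=h], [i]}} (2 elements).


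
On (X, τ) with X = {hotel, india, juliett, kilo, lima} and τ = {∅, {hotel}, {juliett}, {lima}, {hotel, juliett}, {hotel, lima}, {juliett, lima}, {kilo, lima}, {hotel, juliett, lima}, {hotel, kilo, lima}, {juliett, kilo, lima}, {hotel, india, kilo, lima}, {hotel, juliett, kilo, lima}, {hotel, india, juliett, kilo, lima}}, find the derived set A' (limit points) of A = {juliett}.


A' = ∅

For each x ∈ X, list the open sets U ∈ τ with x ∈ U, then check whether U ∩ (A ∖ {x}) ≠ ∅ for every such U.
  x = hotel: open {hotel} ∋ x has {hotel} ∩ (A ∖ {hotel}) = ∅, so x is NOT a limit point.
  x = india: open {hotel, india, kilo, lima} ∋ x has {hotel, india, kilo, lima} ∩ (A ∖ {india}) = ∅, so x is NOT a limit point.
  x = juliett: open {juliett} ∋ x has {juliett} ∩ (A ∖ {juliett}) = ∅, so x is NOT a limit point.
  x = kilo: open {kilo, lima} ∋ x has {kilo, lima} ∩ (A ∖ {kilo}) = ∅, so x is NOT a limit point.
  x = lima: open {lima} ∋ x has {lima} ∩ (A ∖ {lima}) = ∅, so x is NOT a limit point.
Collecting: A' = ∅.


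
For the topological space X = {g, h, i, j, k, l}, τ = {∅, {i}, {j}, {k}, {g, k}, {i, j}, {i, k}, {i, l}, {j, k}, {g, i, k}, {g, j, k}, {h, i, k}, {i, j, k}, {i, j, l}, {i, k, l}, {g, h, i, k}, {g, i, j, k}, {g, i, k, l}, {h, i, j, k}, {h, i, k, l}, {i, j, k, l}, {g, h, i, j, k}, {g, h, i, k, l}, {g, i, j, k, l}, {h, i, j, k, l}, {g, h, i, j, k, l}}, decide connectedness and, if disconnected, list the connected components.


(X, τ) is disconnected; components = [{j}, {g, h, i, k, l}].

Find clopen sets (U ∈ τ with X ∖ U ∈ τ):
  U = ∅, X ∖ U = {g, h, i, j, k, l} — both open, so U is clopen.
  U = {j}, X ∖ U = {g, h, i, k, l} — both open, so U is clopen.
  U = {g, h, i, k, l}, X ∖ U = {j} — both open, so U is clopen.
  U = {g, h, i, j, k, l}, X ∖ U = ∅ — both open, so U is clopen.
Nontrivial clopen(s) exist: e.g. {g, h, i, k, l}. So (X, τ) is disconnected.
Compute connected components by grouping points that agree on all clopens:
  component: {j}
  component: {g, h, i, k, l}


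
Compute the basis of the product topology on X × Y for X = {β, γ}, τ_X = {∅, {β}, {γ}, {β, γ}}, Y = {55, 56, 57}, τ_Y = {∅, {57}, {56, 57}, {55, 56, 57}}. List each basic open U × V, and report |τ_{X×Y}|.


Basis B = {∅ × ∅, {β} × {57}, {γ} × {57}, {β} × {56, 57}, {β, γ} × {57}, {γ} × {56, 57}, {β} × {55, 56, 57}, {γ} × {55, 56, 57}, {β, γ} × {56, 57}, {β, γ} × {55, 56, 57}}; |τ_{X×Y}| = 16.

Enumerate products U × V with U ∈ τ_X, V ∈ τ_Y (deduplicated):
  ∅ × ∅ = {} (∅)
  {β} × {57} = {(β,57)}
  {γ} × {57} = {(γ,57)}
  {β} × {56, 57} = {(β,56), (β,57)}
  {β, γ} × {57} = {(β,57), (γ,57)}
  {γ} × {56, 57} = {(γ,56), (γ,57)}
  {β} × {55, 56, 57} = {(β,55), (β,56), (β,57)}
  {γ} × {55, 56, 57} = {(γ,55), (γ,56), (γ,57)}
  {β, γ} × {56, 57} = {(β,56), (β,57), (γ,56), (γ,57)}
  {β, γ} × {55, 56, 57} = {(β,55), (β,56), (β,57), (γ,55), (γ,56), (γ,57)}
These 10 distinct sets form the basis B.
Close under arbitrary unions to get τ_{X×Y}; counting gives |τ_{X×Y}| = 16.


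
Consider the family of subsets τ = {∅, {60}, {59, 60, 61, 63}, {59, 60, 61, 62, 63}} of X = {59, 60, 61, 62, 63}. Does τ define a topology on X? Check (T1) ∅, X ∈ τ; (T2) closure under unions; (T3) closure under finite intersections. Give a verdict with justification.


τ IS a topology on X.

Axiom (T1): ∅ ∈ τ? Yes; X ∈ τ? Yes.
Axiom (T2/T3): check pairwise unions and intersections of members of τ.
All pairwise intersections and unions checked — each lies in τ. Therefore τ satisfies (T1), (T2), (T3): it IS a topology on X.


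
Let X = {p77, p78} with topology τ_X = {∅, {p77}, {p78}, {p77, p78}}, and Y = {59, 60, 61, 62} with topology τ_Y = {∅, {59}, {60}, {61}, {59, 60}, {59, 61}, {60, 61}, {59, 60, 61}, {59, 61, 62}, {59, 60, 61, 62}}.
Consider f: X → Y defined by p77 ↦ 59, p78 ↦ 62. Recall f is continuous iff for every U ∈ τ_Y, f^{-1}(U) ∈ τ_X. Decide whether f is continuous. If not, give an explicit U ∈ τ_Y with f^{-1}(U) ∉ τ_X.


f IS continuous.

Compute f^{-1}(U) for each U ∈ τ_Y:
  U = ∅: f^{-1}(U) = ∅ ∈ τ_X ✓.
  U = {59}: f^{-1}(U) = {p77} ∈ τ_X ✓.
  U = {60}: f^{-1}(U) = ∅ ∈ τ_X ✓.
  U = {61}: f^{-1}(U) = ∅ ∈ τ_X ✓.
  U = {59, 60}: f^{-1}(U) = {p77} ∈ τ_X ✓.
  U = {59, 61}: f^{-1}(U) = {p77} ∈ τ_X ✓.
  U = {60, 61}: f^{-1}(U) = ∅ ∈ τ_X ✓.
  U = {59, 60, 61}: f^{-1}(U) = {p77} ∈ τ_X ✓.
  U = {59, 61, 62}: f^{-1}(U) = {p77, p78} ∈ τ_X ✓.
  U = {59, 60, 61, 62}: f^{-1}(U) = {p77, p78} ∈ τ_X ✓.
Every preimage lies in τ_X, so f IS continuous.


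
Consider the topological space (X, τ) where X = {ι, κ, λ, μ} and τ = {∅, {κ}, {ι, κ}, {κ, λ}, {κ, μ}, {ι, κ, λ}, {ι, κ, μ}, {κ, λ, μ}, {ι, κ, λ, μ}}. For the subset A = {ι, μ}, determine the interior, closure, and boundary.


int(A) = ∅, cl(A) = {ι, μ}, ∂A = {ι, μ}.

Closed sets in (X, τ) are complements of opens:
  closed(X, τ) = {∅, {ι}, {λ}, {μ}, {ι, λ}, {ι, μ}, {λ, μ}, {ι, λ, μ}, {ι, κ, λ, μ}}.
int(A) = ⋃ {U ∈ τ : U ⊆ A}. Opens contained in A: ∅.
Taking the union of these: int(A) = ∅.
cl(A) = ⋂ {C closed : A ⊆ C}. Closed sets containing A: {ι, μ}, {ι, λ, μ}, {ι, κ, λ, μ}.
Intersecting these: cl(A) = {ι, μ}.
∂A = cl(A) ∖ int(A) = {ι, μ} ∖ ∅ = {ι, μ}.


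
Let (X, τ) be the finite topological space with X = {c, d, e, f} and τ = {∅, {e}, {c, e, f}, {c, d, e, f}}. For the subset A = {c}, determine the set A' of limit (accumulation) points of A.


A' = {d, f}

For each x ∈ X, list the open sets U ∈ τ with x ∈ U, then check whether U ∩ (A ∖ {x}) ≠ ∅ for every such U.
  x = c: open {c, e, f} ∋ x has {c, e, f} ∩ (A ∖ {c}) = ∅, so x is NOT a limit point.
  x = d: opens ∋ x are {c, d, e, f}; each meets A ∖ {d}, so x IS a limit point.
  x = e: open {e} ∋ x has {e} ∩ (A ∖ {e}) = ∅, so x is NOT a limit point.
  x = f: opens ∋ x are {c, e, f}, {c, d, e, f}; each meets A ∖ {f}, so x IS a limit point.
Collecting: A' = {d, f}.


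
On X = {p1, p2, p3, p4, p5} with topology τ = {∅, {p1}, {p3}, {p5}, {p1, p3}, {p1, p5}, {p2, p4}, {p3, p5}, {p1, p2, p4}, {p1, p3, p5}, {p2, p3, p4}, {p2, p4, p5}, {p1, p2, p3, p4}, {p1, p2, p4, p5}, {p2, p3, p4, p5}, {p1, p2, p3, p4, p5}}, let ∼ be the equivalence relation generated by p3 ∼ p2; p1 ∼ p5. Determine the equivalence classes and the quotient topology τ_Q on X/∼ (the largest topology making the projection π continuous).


X/∼ = {[p1=p5], [p2=p3], [p4]}; |τ_Q| = 4.

Equivalence classes: [p1=p5], [p2=p3], [p4].
Quotient map π: X → X/∼ sends p1 ↦ [p1=p5], p2 ↦ [p2=p3], p3 ↦ [p2=p3], p4 ↦ [p4], p5 ↦ [p1=p5].
For each subset V ⊆ X/∼, compute π^{-1}(V) ⊆ X and check whether π^{-1}(V) ∈ τ. V is open in τ_Q iff π^{-1}(V) ∈ τ.
  V = {}: π^{-1}(V) = ∅ ∈ τ ✓.
  V = {[p1=p5]}: π^{-1}(V) = {p1, p5} ∈ τ ✓.
  V = {[p2=p3]}: π^{-1}(V) = {p2, p3} ∉ τ ✗.
  V = {[p1=p5], [p2=p3]}: π^{-1}(V) = {p1, p2, p3, p5} ∉ τ ✗.
  V = {[p4]}: π^{-1}(V) = {p4} ∉ τ ✗.
  V = {[p1=p5], [p4]}: π^{-1}(V) = {p1, p4, p5} ∉ τ ✗.
  V = {[p2=p3], [p4]}: π^{-1}(V) = {p2, p3, p4} ∈ τ ✓.
  V = {[p1=p5], [p2=p3], [p4]}: π^{-1}(V) = {p1, p2, p3, p4, p5} ∈ τ ✓.
Open sets in the quotient: τ_Q = {{}, {[p1=p5]}, {[p2=p3], [p4]}, {[p1=p5], [p2=p3], [p4]}} (4 elements).


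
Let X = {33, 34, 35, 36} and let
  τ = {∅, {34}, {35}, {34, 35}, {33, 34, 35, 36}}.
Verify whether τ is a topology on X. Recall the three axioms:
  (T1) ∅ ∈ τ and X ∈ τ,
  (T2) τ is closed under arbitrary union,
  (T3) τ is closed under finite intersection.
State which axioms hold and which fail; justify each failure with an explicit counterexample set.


τ IS a topology on X.

Axiom (T1): ∅ ∈ τ? Yes; X ∈ τ? Yes.
Axiom (T2/T3): check pairwise unions and intersections of members of τ.
All pairwise intersections and unions checked — each lies in τ. Therefore τ satisfies (T1), (T2), (T3): it IS a topology on X.


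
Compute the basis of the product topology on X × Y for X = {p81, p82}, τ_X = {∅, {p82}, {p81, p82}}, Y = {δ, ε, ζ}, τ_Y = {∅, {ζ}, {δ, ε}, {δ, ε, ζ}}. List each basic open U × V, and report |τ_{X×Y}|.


Basis B = {∅ × ∅, {p82} × {ζ}, {p81, p82} × {ζ}, {p82} × {δ, ε}, {p82} × {δ, ε, ζ}, {p81, p82} × {δ, ε}, {p81, p82} × {δ, ε, ζ}}; |τ_{X×Y}| = 9.

Enumerate products U × V with U ∈ τ_X, V ∈ τ_Y (deduplicated):
  ∅ × ∅ = {} (∅)
  {p82} × {ζ} = {(p82,ζ)}
  {p81, p82} × {ζ} = {(p81,ζ), (p82,ζ)}
  {p82} × {δ, ε} = {(p82,δ), (p82,ε)}
  {p82} × {δ, ε, ζ} = {(p82,δ), (p82,ε), (p82,ζ)}
  {p81, p82} × {δ, ε} = {(p81,δ), (p81,ε), (p82,δ), (p82,ε)}
  {p81, p82} × {δ, ε, ζ} = {(p81,δ), (p81,ε), (p81,ζ), (p82,δ), (p82,ε), (p82,ζ)}
These 7 distinct sets form the basis B.
Close under arbitrary unions to get τ_{X×Y}; counting gives |τ_{X×Y}| = 9.


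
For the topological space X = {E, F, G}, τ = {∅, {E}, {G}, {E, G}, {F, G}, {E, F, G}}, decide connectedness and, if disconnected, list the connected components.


(X, τ) is disconnected; components = [{E}, {F, G}].

Find clopen sets (U ∈ τ with X ∖ U ∈ τ):
  U = ∅, X ∖ U = {E, F, G} — both open, so U is clopen.
  U = {E}, X ∖ U = {F, G} — both open, so U is clopen.
  U = {F, G}, X ∖ U = {E} — both open, so U is clopen.
  U = {E, F, G}, X ∖ U = ∅ — both open, so U is clopen.
Nontrivial clopen(s) exist: e.g. {F, G}. So (X, τ) is disconnected.
Compute connected components by grouping points that agree on all clopens:
  component: {E}
  component: {F, G}


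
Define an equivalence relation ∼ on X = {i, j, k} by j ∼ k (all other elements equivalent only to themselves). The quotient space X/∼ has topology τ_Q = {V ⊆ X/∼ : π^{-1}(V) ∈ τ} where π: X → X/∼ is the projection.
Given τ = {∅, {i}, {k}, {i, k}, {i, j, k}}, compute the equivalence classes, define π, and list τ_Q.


X/∼ = {[i], [j=k]}; |τ_Q| = 3.

Equivalence classes: [i], [j=k].
Quotient map π: X → X/∼ sends i ↦ [i], j ↦ [j=k], k ↦ [j=k].
For each subset V ⊆ X/∼, compute π^{-1}(V) ⊆ X and check whether π^{-1}(V) ∈ τ. V is open in τ_Q iff π^{-1}(V) ∈ τ.
  V = {}: π^{-1}(V) = ∅ ∈ τ ✓.
  V = {[i]}: π^{-1}(V) = {i} ∈ τ ✓.
  V = {[j=k]}: π^{-1}(V) = {j, k} ∉ τ ✗.
  V = {[i], [j=k]}: π^{-1}(V) = {i, j, k} ∈ τ ✓.
Open sets in the quotient: τ_Q = {{}, {[i]}, {[i], [j=k]}} (3 elements).


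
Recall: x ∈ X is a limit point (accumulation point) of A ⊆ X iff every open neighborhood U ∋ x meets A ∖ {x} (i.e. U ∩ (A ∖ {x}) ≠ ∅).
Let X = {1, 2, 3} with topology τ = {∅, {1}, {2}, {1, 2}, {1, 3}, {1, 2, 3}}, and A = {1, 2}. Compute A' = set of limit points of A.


A' = {3}

For each x ∈ X, list the open sets U ∈ τ with x ∈ U, then check whether U ∩ (A ∖ {x}) ≠ ∅ for every such U.
  x = 1: open {1} ∋ x has {1} ∩ (A ∖ {1}) = ∅, so x is NOT a limit point.
  x = 2: open {2} ∋ x has {2} ∩ (A ∖ {2}) = ∅, so x is NOT a limit point.
  x = 3: opens ∋ x are {1, 3}, {1, 2, 3}; each meets A ∖ {3}, so x IS a limit point.
Collecting: A' = {3}.


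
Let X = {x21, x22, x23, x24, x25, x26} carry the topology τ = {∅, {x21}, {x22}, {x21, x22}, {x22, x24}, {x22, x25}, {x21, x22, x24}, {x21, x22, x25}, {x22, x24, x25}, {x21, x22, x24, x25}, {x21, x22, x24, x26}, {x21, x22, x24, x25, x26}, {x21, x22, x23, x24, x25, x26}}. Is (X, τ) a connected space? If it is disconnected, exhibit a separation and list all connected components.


(X, τ) is connected.

Find clopen sets (U ∈ τ with X ∖ U ∈ τ):
  U = ∅, X ∖ U = {x21, x22, x23, x24, x25, x26} — both open, so U is clopen.
  U = {x21, x22, x23, x24, x25, x26}, X ∖ U = ∅ — both open, so U is clopen.
Only trivial clopens (∅ and X) exist, so (X, τ) is connected.
Compute connected components by grouping points that agree on all clopens:
  component: {x21, x22, x23, x24, x25, x26}


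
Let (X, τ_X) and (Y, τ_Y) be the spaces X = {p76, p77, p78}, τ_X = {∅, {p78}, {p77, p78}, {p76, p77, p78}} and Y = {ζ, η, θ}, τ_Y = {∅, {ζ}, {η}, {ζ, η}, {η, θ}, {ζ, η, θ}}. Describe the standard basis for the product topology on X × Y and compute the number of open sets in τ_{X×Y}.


Basis B = {∅ × ∅, {p78} × {ζ}, {p78} × {η}, {p77, p78} × {ζ}, {p77, p78} × {η}, {p78} × {ζ, η}, {p78} × {η, θ}, {p76, p77, p78} × {ζ}, {p76, p77, p78} × {η}, {p78} × {ζ, η, θ}, {p77, p78} × {ζ, η}, {p77, p78} × {η, θ}, {p76, p77, p78} × {ζ, η}, {p76, p77, p78} × {η, θ}, {p77, p78} × {ζ, η, θ}, {p76, p77, p78} × {ζ, η, θ}}; |τ_{X×Y}| = 40.

Enumerate products U × V with U ∈ τ_X, V ∈ τ_Y (deduplicated):
  ∅ × ∅ = {} (∅)
  {p78} × {ζ} = {(p78,ζ)}
  {p78} × {η} = {(p78,η)}
  {p77, p78} × {ζ} = {(p77,ζ), (p78,ζ)}
  {p77, p78} × {η} = {(p77,η), (p78,η)}
  {p78} × {ζ, η} = {(p78,ζ), (p78,η)}
  {p78} × {η, θ} = {(p78,η), (p78,θ)}
  {p76, p77, p78} × {ζ} = {(p76,ζ), (p77,ζ), (p78,ζ)}
  {p76, p77, p78} × {η} = {(p76,η), (p77,η), (p78,η)}
  {p78} × {ζ, η, θ} = {(p78,ζ), (p78,η), (p78,θ)}
  {p77, p78} × {ζ, η} = {(p77,ζ), (p77,η), (p78,ζ), (p78,η)}
  {p77, p78} × {η, θ} = {(p77,η), (p77,θ), (p78,η), (p78,θ)}
  {p76, p77, p78} × {ζ, η} = {(p76,ζ), (p76,η), (p77,ζ), (p77,η), (p78,ζ), (p78,η)}
  {p76, p77, p78} × {η, θ} = {(p76,η), (p76,θ), (p77,η), (p77,θ), (p78,η), (p78,θ)}
  {p77, p78} × {ζ, η, θ} = {(p77,ζ), (p77,η), (p77,θ), (p78,ζ), (p78,η), (p78,θ)}
  {p76, p77, p78} × {ζ, η, θ} = {(p76,ζ), (p76,η), (p76,θ), (p77,ζ), (p77,η), (p77,θ), (p78,ζ), (p78,η), (p78,θ)}
These 16 distinct sets form the basis B.
Close under arbitrary unions to get τ_{X×Y}; counting gives |τ_{X×Y}| = 40.


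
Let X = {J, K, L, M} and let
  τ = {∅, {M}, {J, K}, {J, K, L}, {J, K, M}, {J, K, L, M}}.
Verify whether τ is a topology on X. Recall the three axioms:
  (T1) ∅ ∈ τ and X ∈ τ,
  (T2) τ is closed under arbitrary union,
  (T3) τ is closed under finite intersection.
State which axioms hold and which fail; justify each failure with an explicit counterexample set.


τ IS a topology on X.

Axiom (T1): ∅ ∈ τ? Yes; X ∈ τ? Yes.
Axiom (T2/T3): check pairwise unions and intersections of members of τ.
All pairwise intersections and unions checked — each lies in τ. Therefore τ satisfies (T1), (T2), (T3): it IS a topology on X.
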